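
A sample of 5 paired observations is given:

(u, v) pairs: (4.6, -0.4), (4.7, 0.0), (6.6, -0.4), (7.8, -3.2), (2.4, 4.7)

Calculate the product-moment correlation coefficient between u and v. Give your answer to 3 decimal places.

n = 5, Σx = 26.1, Σy = 0.7, Σxy = -18.16, Σx² = 153.41, Σy² = 32.65
Sxx = Σx² − (Σx)²/n = 153.41 − 136.242 = 17.168
Sxy = Σxy − (Σx)(Σy)/n = -18.16 − 3.654 = -21.814
Syy = Σy² − (Σy)²/n = 32.65 − 0.098 = 32.552
r = Sxy/√(Sxx·Syy) = -21.814/√(558.852736) = -21.814/23.640066 = -0.922755

-0.923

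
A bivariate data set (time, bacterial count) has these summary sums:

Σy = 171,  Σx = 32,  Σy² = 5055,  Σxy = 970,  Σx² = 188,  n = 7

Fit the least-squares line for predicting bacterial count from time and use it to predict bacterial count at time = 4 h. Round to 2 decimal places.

Sxx = Σx² − (Σx)²/n = 188 − 146.285714 = 41.714286
Sxy = Σxy − (Σx)(Σy)/n = 970 − 781.714286 = 188.285714
b = Sxy/Sxx = 188.285714/41.714286 = 4.513699
a = ȳ − b·x̄ = 24.428571 − 4.513699·4.571429 = 3.794521
ŷ(4) = a + b·4 = 3.794521 + 4.513699·4 = 21.849315

21.85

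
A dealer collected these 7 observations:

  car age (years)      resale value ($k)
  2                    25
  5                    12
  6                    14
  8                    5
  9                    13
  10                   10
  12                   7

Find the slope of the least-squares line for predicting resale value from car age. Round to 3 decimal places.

n = 7, Σx = 52, Σy = 86, Σxy = 535, Σx² = 454
Sxx = Σx² − (Σx)²/n = 454 − 386.285714 = 67.714286
Sxy = Σxy − (Σx)(Σy)/n = 535 − 638.857143 = -103.857143
b = Sxy/Sxx = -103.857143/67.714286 = -1.533755

-1.534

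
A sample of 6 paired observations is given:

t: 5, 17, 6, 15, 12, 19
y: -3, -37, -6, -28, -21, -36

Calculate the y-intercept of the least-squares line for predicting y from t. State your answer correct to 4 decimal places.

9.1474

n = 6, Σx = 74, Σy = -131, Σxy = -2036, Σx² = 1080
Sxx = Σx² − (Σx)²/n = 1080 − 912.666667 = 167.333333
Sxy = Σxy − (Σx)(Σy)/n = -2036 − (-1615.666667) = -420.333333
b = Sxy/Sxx = -420.333333/167.333333 = -2.511952
a = ȳ − b·x̄ = -21.833333 − (-2.511952)·12.333333 = 9.147410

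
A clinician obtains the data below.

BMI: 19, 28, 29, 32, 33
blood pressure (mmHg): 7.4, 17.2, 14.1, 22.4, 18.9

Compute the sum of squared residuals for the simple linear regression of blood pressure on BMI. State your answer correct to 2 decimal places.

19.56

n = 5, Σx = 141, Σy = 80, Σxy = 2371.6, Σx² = 4099, Σy² = 1408.38
Sxx = Σx² − (Σx)²/n = 4099 − 3976.2 = 122.8
Sxy = Σxy − (Σx)(Σy)/n = 2371.6 − 2256 = 115.6
Syy = Σy² − (Σy)²/n = 1408.38 − 1280 = 128.38
b = Sxy/Sxx = 115.6/122.8 = 0.941368
SSE = Syy − b·Sxy = 128.38 − 0.941368·115.6 = 19.557850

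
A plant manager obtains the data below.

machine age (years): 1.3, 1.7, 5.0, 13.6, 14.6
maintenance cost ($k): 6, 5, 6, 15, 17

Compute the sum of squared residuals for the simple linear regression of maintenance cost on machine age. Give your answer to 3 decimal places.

n = 5, Σx = 36.2, Σy = 49, Σxy = 498.5, Σx² = 427.7, Σy² = 611
Sxx = Σx² − (Σx)²/n = 427.7 − 262.088 = 165.612
Sxy = Σxy − (Σx)(Σy)/n = 498.5 − 354.76 = 143.74
Syy = Σy² − (Σy)²/n = 611 − 480.2 = 130.8
b = Sxy/Sxx = 143.74/165.612 = 0.867932
SSE = Syy − b·Sxy = 130.8 − 0.867932·143.74 = 6.043415

6.043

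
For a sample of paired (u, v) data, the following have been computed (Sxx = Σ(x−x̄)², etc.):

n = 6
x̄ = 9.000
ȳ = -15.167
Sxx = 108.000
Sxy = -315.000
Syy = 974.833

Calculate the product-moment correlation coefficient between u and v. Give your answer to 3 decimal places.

-0.971

r = Sxy/√(Sxx·Syy) = -315/√(105281.964) = -315/324.471823 = -0.970808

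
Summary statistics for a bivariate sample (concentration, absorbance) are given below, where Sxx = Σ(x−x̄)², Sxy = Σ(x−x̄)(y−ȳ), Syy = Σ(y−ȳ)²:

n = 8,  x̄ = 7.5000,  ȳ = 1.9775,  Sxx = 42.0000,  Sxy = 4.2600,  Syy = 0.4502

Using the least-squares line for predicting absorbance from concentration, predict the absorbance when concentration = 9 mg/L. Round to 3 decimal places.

b = Sxy/Sxx = 4.26/42 = 0.101429
a = ȳ − b·x̄ = 1.9775 − 0.101429·7.5 = 1.216786
ŷ(9) = a + b·9 = 1.216786 + 0.101429·9 = 2.129643

2.130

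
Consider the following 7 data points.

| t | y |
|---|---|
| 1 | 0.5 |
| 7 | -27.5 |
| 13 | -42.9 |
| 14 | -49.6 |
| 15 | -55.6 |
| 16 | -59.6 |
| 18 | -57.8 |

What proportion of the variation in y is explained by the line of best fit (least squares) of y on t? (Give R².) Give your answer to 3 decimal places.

n = 7, Σx = 84, Σy = -292.5, Σxy = -4272.1, Σx² = 1220, Σy² = 15041.43
Sxx = Σx² − (Σx)²/n = 1220 − 1008 = 212
Sxy = Σxy − (Σx)(Σy)/n = -4272.1 − (-3510) = -762.1
Syy = Σy² − (Σy)²/n = 15041.43 − 12222.321429 = 2819.108571
R² = Sxy²/(Sxx·Syy) = (-762.1)²/(212·2819.108571) = 0.971799

0.972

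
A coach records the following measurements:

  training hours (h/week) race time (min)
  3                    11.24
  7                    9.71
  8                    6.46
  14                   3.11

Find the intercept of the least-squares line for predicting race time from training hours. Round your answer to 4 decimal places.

n = 4, Σx = 32, Σy = 30.52, Σxy = 196.91, Σx² = 318
Sxx = Σx² − (Σx)²/n = 318 − 256 = 62
Sxy = Σxy − (Σx)(Σy)/n = 196.91 − 244.16 = -47.25
b = Sxy/Sxx = -47.25/62 = -0.762097
a = ȳ − b·x̄ = 7.63 − (-0.762097)·8 = 13.726774

13.7268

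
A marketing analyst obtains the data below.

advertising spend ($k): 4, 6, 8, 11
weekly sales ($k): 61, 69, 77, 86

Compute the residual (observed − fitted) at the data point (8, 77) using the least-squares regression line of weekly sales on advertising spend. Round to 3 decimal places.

1.065

n = 4, Σx = 29, Σy = 293, Σxy = 2220, Σx² = 237
Sxx = Σx² − (Σx)²/n = 237 − 210.25 = 26.75
Sxy = Σxy − (Σx)(Σy)/n = 2220 − 2124.25 = 95.75
b = Sxy/Sxx = 95.75/26.75 = 3.579439
a = ȳ − b·x̄ = 73.25 − 3.579439·7.25 = 47.299065
ŷ(8) = 47.299065 + 3.579439·8 = 75.934579
residual = y − ŷ = 77 − 75.934579 = 1.065421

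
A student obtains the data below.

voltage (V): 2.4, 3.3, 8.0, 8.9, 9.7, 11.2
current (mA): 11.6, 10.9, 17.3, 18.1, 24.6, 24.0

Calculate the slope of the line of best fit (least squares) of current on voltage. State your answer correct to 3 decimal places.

n = 6, Σx = 43.5, Σy = 106.5, Σxy = 870.72, Σx² = 379.39
Sxx = Σx² − (Σx)²/n = 379.39 − 315.375 = 64.015
Sxy = Σxy − (Σx)(Σy)/n = 870.72 − 772.125 = 98.595
b = Sxy/Sxx = 98.595/64.015 = 1.540186

1.540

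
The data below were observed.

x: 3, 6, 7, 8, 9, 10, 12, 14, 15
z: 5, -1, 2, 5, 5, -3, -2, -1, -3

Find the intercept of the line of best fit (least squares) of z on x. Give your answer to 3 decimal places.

6.248

n = 9, Σx = 84, Σy = 7, Σxy = -5, Σx² = 904
Sxx = Σx² − (Σx)²/n = 904 − 784 = 120
Sxy = Σxy − (Σx)(Σy)/n = -5 − 65.333333 = -70.333333
b = Sxy/Sxx = -70.333333/120 = -0.586111
a = ȳ − b·x̄ = 0.777778 − (-0.586111)·9.333333 = 6.248148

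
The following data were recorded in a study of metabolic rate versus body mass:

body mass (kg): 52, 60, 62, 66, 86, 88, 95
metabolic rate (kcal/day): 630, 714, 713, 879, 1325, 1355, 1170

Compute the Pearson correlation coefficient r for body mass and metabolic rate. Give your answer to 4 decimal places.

n = 7, Σx = 509, Σy = 6786, Σxy = 522160, Σx² = 38669, Σy² = 7148256
Sxx = Σx² − (Σx)²/n = 38669 − 37011.571429 = 1657.428571
Sxy = Σxy − (Σx)(Σy)/n = 522160 − 493439.142857 = 28720.857143
Syy = Σy² − (Σy)²/n = 7148256 − 6578542.285714 = 569713.714286
r = Sxy/√(Sxx·Syy) = 28720.857143/√(944259787.591837) = 28720.857143/30728.810384 = 0.934656

0.9347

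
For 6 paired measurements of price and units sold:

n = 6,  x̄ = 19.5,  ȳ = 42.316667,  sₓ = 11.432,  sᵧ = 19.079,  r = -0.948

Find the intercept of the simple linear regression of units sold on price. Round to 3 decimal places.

73.168

b = r · sᵧ/sₓ = -0.948 · 19.079/11.432 = -1.582128
a = ȳ − b·x̄ = 42.316667 − (-1.582128)·19.5 = 73.168171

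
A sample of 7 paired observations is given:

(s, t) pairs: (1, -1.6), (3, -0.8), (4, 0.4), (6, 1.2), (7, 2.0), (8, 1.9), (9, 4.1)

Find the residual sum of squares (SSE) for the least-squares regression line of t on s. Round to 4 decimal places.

n = 7, Σx = 38, Σy = 7.2, Σxy = 70.9, Σx² = 256, Σy² = 29.22
Sxx = Σx² − (Σx)²/n = 256 − 206.285714 = 49.714286
Sxy = Σxy − (Σx)(Σy)/n = 70.9 − 39.085714 = 31.814286
Syy = Σy² − (Σy)²/n = 29.22 − 7.405714 = 21.814286
b = Sxy/Sxx = 31.814286/49.714286 = 0.639943
SSE = Syy − b·Sxy = 21.814286 − 0.639943·31.814286 = 1.454971

1.4550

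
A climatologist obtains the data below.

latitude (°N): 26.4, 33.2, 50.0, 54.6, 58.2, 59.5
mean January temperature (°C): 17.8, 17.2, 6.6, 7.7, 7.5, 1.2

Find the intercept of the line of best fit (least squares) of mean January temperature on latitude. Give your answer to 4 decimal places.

n = 6, Σx = 281.9, Σy = 58, Σxy = 2299.28, Σx² = 14207.85
Sxx = Σx² − (Σx)²/n = 14207.85 − 13244.601667 = 963.248333
Sxy = Σxy − (Σx)(Σy)/n = 2299.28 − 2725.033333 = -425.753333
b = Sxy/Sxx = -425.753333/963.248333 = -0.441997
a = ȳ − b·x̄ = 9.666667 − (-0.441997)·46.983333 = 30.433181

30.4332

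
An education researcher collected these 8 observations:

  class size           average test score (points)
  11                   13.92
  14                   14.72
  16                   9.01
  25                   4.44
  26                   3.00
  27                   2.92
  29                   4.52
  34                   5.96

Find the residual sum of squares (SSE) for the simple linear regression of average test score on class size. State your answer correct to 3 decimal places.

46.294

n = 8, Σx = 182, Σy = 58.49, Σxy = 1104.92, Σx² = 4600, Σy² = 584.8169
Sxx = Σx² − (Σx)²/n = 4600 − 4140.5 = 459.5
Sxy = Σxy − (Σx)(Σy)/n = 1104.92 − 1330.6475 = -225.7275
Syy = Σy² − (Σy)²/n = 584.8169 − 427.635013 = 157.181887
b = Sxy/Sxx = -225.7275/459.5 = -0.491246
SSE = Syy − b·Sxy = 157.181887 − (-0.491246)·(-225.7275) = 46.294174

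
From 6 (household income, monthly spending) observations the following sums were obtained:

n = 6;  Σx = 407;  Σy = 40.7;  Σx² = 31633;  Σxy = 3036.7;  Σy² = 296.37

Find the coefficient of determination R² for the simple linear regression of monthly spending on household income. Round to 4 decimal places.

Sxx = Σx² − (Σx)²/n = 31633 − 27608.166667 = 4024.833333
Sxy = Σxy − (Σx)(Σy)/n = 3036.7 − 2760.816667 = 275.883333
Syy = Σy² − (Σy)²/n = 296.37 − 276.081667 = 20.288333
R² = Sxy²/(Sxx·Syy) = (275.883333)²/(4024.833333·20.288333) = 0.932087

0.9321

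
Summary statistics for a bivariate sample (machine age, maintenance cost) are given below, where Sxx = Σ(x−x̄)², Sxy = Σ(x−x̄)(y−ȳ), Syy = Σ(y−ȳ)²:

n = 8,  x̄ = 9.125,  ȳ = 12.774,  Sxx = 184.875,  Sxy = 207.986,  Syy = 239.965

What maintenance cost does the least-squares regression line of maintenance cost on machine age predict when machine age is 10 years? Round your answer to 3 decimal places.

13.758

b = Sxy/Sxx = 207.986/184.875 = 1.125009
a = ȳ − b·x̄ = 12.774 − 1.125009·9.125 = 2.508295
ŷ(10) = a + b·10 = 2.508295 + 1.125009·10 = 13.758383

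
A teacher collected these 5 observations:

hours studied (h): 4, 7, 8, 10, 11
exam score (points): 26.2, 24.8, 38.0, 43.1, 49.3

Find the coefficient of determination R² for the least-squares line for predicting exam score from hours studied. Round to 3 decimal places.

n = 5, Σx = 40, Σy = 181.4, Σxy = 1555.7, Σx² = 350, Σy² = 7033.58
Sxx = Σx² − (Σx)²/n = 350 − 320 = 30
Sxy = Σxy − (Σx)(Σy)/n = 1555.7 − 1451.2 = 104.5
Syy = Σy² − (Σy)²/n = 7033.58 − 6581.192 = 452.388
R² = Sxy²/(Sxx·Syy) = (104.5)²/(30·452.388) = 0.804637

0.805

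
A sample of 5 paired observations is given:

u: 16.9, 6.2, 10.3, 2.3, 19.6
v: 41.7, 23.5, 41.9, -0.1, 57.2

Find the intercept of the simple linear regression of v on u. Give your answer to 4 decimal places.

n = 5, Σx = 55.3, Σy = 164.2, Σxy = 2402.89, Σx² = 819.59
Sxx = Σx² − (Σx)²/n = 819.59 − 611.618 = 207.972
Sxy = Σxy − (Σx)(Σy)/n = 2402.89 − 1816.052 = 586.838
b = Sxy/Sxx = 586.838/207.972 = 2.821716
a = ȳ − b·x̄ = 32.84 − 2.821716·11.06 = 1.631817

1.6318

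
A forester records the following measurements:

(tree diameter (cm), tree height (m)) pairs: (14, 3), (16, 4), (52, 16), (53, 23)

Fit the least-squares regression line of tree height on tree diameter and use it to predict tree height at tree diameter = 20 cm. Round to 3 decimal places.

5.600

n = 4, Σx = 135, Σy = 46, Σxy = 2157, Σx² = 5965
Sxx = Σx² − (Σx)²/n = 5965 − 4556.25 = 1408.75
Sxy = Σxy − (Σx)(Σy)/n = 2157 − 1552.5 = 604.5
b = Sxy/Sxx = 604.5/1408.75 = 0.429104
a = ȳ − b·x̄ = 11.5 − 0.429104·33.75 = -2.982254
ŷ(20) = a + b·20 = -2.982254 + 0.429104·20 = 5.599823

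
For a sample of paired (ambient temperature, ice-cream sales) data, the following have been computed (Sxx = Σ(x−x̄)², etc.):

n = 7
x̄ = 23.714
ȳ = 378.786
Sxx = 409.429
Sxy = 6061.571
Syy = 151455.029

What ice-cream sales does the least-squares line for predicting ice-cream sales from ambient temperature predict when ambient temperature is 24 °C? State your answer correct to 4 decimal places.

b = Sxy/Sxx = 6061.571/409.429 = 14.804938
a = ȳ − b·x̄ = 378.786 − 14.804938·23.714 = 27.701698
ŷ(24) = a + b·24 = 27.701698 + 14.804938·24 = 383.020212

383.0202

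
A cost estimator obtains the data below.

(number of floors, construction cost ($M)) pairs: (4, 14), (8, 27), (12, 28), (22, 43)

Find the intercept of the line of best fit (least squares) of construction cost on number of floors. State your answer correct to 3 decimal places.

n = 4, Σx = 46, Σy = 112, Σxy = 1554, Σx² = 708
Sxx = Σx² − (Σx)²/n = 708 − 529 = 179
Sxy = Σxy − (Σx)(Σy)/n = 1554 − 1288 = 266
b = Sxy/Sxx = 266/179 = 1.486034
a = ȳ − b·x̄ = 28 − 1.486034·11.5 = 10.910615

10.911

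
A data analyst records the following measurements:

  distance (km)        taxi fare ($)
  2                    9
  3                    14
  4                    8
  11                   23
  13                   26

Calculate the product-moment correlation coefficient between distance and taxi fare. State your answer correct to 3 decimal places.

0.945

n = 5, Σx = 33, Σy = 80, Σxy = 683, Σx² = 319, Σy² = 1546
Sxx = Σx² − (Σx)²/n = 319 − 217.8 = 101.2
Sxy = Σxy − (Σx)(Σy)/n = 683 − 528 = 155
Syy = Σy² − (Σy)²/n = 1546 − 1280 = 266
r = Sxy/√(Sxx·Syy) = 155/√(26919.2) = 155/164.070716 = 0.944715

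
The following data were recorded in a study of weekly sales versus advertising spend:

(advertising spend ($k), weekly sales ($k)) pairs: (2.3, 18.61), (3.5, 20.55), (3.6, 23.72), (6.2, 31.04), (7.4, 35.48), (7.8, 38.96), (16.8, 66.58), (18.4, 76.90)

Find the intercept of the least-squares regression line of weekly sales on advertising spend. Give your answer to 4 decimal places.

9.8870

n = 8, Σx = 66, Σy = 311.84, Σxy = 3492.512, Σx² = 805.34
Sxx = Σx² − (Σx)²/n = 805.34 − 544.5 = 260.84
Sxy = Σxy − (Σx)(Σy)/n = 3492.512 − 2572.68 = 919.832
b = Sxy/Sxx = 919.832/260.84 = 3.526422
a = ȳ − b·x̄ = 38.98 − 3.526422·8.25 = 9.887016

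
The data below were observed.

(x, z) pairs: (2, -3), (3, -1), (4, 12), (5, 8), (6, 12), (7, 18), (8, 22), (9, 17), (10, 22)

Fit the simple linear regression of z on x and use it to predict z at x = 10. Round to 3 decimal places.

24.156

n = 9, Σx = 54, Σy = 107, Σxy = 826, Σx² = 384
Sxx = Σx² − (Σx)²/n = 384 − 324 = 60
Sxy = Σxy − (Σx)(Σy)/n = 826 − 642 = 184
b = Sxy/Sxx = 184/60 = 3.066667
a = ȳ − b·x̄ = 11.888889 − 3.066667·6 = -6.511111
ŷ(10) = a + b·10 = -6.511111 + 3.066667·10 = 24.155556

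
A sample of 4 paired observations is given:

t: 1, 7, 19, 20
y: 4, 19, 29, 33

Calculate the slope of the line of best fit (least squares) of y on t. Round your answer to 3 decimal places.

n = 4, Σx = 47, Σy = 85, Σxy = 1348, Σx² = 811
Sxx = Σx² − (Σx)²/n = 811 − 552.25 = 258.75
Sxy = Σxy − (Σx)(Σy)/n = 1348 − 998.75 = 349.25
b = Sxy/Sxx = 349.25/258.75 = 1.349758

1.350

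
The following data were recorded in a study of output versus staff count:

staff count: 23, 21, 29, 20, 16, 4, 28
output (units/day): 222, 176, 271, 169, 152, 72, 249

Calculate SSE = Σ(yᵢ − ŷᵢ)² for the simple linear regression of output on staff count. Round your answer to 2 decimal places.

n = 7, Σx = 141, Σy = 1311, Σxy = 29733, Σx² = 3267, Σy² = 272551
Sxx = Σx² − (Σx)²/n = 3267 − 2840.142857 = 426.857143
Sxy = Σxy − (Σx)(Σy)/n = 29733 − 26407.285714 = 3325.714286
Syy = Σy² − (Σy)²/n = 272551 − 245531.571429 = 27019.428571
b = Sxy/Sxx = 3325.714286/426.857143 = 7.791165
SSE = Syy − b·Sxy = 27019.428571 − 7.791165·3325.714286 = 1108.240964

1108.24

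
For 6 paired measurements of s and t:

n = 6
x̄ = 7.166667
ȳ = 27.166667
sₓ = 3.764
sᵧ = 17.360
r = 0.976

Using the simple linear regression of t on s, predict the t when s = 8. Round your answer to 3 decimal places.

30.918

b = r · sᵧ/sₓ = 0.976 · 17.36/3.764 = 4.501424
a = ȳ − b·x̄ = 27.166667 − 4.501424·7.166667 = -5.093540
ŷ(8) = a + b·8 = -5.093540 + 4.501424·8 = 30.917852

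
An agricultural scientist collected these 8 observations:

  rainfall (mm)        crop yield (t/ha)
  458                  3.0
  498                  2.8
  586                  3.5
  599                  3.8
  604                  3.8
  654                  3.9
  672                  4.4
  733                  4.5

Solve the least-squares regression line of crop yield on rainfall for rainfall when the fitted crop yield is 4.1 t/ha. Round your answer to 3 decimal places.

661.078

n = 8, Σx = 4804, Σy = 29.7, Σxy = 18196.7, Σx² = 2941370
Sxx = Σx² − (Σx)²/n = 2941370 − 2884802 = 56568
Sxy = Σxy − (Σx)(Σy)/n = 18196.7 − 17834.85 = 361.85
b = Sxy/Sxx = 361.85/56568 = 0.006397
a = ȳ − b·x̄ = 3.7125 − 0.006397·600.5 = -0.128734
Set a + b·x = 4.1: x = (4.1 − (-0.128734)) / 0.006397 = 661.077864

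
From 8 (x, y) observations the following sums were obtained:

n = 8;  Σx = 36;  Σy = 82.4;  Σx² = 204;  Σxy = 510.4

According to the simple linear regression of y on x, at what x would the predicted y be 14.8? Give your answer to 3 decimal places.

Sxx = Σx² − (Σx)²/n = 204 − 162 = 42
Sxy = Σxy − (Σx)(Σy)/n = 510.4 − 370.8 = 139.6
b = Sxy/Sxx = 139.6/42 = 3.323810
a = ȳ − b·x̄ = 10.3 − 3.323810·4.5 = -4.657143
Set a + b·x = 14.8: x = (14.8 − (-4.657143)) / 3.323810 = 5.853868

5.854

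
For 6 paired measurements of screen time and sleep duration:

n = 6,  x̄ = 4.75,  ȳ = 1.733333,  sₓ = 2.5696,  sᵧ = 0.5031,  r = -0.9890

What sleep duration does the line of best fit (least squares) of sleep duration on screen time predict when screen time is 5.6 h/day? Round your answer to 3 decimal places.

b = r · sᵧ/sₓ = -0.989 · 0.5031/2.5696 = -0.193636
a = ȳ − b·x̄ = 1.733333 − (-0.193636)·4.75 = 2.653102
ŷ(5.6) = a + b·5.6 = 2.653102 + (-0.193636)·5.6 = 1.568743

1.569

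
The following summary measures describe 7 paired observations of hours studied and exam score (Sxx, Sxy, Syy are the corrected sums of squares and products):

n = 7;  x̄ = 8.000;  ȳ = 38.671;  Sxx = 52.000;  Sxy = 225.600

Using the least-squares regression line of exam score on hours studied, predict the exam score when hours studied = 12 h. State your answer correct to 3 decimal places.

56.025

b = Sxy/Sxx = 225.6/52 = 4.338462
a = ȳ − b·x̄ = 38.671 − 4.338462·8 = 3.963308
ŷ(12) = a + b·12 = 3.963308 + 4.338462·12 = 56.024846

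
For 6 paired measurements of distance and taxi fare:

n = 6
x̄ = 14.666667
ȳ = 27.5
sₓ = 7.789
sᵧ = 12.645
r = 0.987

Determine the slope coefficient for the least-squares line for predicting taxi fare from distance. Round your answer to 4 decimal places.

1.6023

b = r · sᵧ/sₓ = 0.987 · 12.645/7.789 = 1.602339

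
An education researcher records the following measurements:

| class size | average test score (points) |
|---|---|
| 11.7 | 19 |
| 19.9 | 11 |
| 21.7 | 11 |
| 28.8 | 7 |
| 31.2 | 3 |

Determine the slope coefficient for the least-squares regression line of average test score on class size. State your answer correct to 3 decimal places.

n = 5, Σx = 113.3, Σy = 51, Σxy = 975.1, Σx² = 2806.67
Sxx = Σx² − (Σx)²/n = 2806.67 − 2567.378 = 239.292
Sxy = Σxy − (Σx)(Σy)/n = 975.1 − 1155.66 = -180.56
b = Sxy/Sxx = -180.56/239.292 = -0.754559

-0.755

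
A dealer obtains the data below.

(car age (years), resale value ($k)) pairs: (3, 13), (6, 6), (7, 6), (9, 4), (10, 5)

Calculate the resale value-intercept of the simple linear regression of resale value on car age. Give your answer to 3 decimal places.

14.967

n = 5, Σx = 35, Σy = 34, Σxy = 203, Σx² = 275
Sxx = Σx² − (Σx)²/n = 275 − 245 = 30
Sxy = Σxy − (Σx)(Σy)/n = 203 − 238 = -35
b = Sxy/Sxx = -35/30 = -1.166667
a = ȳ − b·x̄ = 6.8 − (-1.166667)·7 = 14.966667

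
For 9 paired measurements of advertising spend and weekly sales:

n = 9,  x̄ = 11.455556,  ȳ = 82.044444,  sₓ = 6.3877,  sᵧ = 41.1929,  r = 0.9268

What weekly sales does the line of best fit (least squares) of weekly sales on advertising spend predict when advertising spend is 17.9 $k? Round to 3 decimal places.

120.561

b = r · sᵧ/sₓ = 0.9268 · 41.1929/6.3877 = 5.976733
a = ȳ − b·x̄ = 82.044444 − 5.976733·11.455556 = 13.577640
ŷ(17.9) = a + b·17.9 = 13.577640 + 5.976733·17.9 = 120.561167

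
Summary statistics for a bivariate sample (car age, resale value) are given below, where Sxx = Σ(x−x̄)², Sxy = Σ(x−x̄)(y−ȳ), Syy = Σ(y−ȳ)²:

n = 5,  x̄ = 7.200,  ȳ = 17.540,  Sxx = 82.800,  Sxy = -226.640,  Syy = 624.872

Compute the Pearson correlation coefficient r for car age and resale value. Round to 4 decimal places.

-0.9964

r = Sxy/√(Sxx·Syy) = -226.64/√(51739.4016) = -226.64/227.462968 = -0.996382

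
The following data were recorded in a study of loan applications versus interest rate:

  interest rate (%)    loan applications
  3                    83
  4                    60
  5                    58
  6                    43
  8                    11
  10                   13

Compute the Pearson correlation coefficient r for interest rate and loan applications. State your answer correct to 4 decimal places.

-0.9547

n = 6, Σx = 36, Σy = 268, Σxy = 1255, Σx² = 250, Σy² = 15992
Sxx = Σx² − (Σx)²/n = 250 − 216 = 34
Sxy = Σxy − (Σx)(Σy)/n = 1255 − 1608 = -353
Syy = Σy² − (Σy)²/n = 15992 − 11970.666667 = 4021.333333
r = Sxy/√(Sxx·Syy) = -353/√(136725.333333) = -353/369.763889 = -0.954663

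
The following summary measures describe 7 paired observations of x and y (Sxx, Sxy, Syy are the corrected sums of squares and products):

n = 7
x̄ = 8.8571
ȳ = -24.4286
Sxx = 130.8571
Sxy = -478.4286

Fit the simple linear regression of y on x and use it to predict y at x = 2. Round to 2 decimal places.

b = Sxy/Sxx = -478.4286/130.8571 = -3.656115
a = ȳ − b·x̄ = -24.4286 − (-3.656115)·8.8571 = 7.953976
ŷ(2) = a + b·2 = 7.953976 + (-3.656115)·2 = 0.641746

0.64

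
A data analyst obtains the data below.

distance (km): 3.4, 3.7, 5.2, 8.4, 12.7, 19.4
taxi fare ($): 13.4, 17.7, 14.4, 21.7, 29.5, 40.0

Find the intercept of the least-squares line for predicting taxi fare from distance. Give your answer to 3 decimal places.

n = 6, Σx = 52.8, Σy = 136.7, Σxy = 1518.86, Σx² = 660.5
Sxx = Σx² − (Σx)²/n = 660.5 − 464.64 = 195.86
Sxy = Σxy − (Σx)(Σy)/n = 1518.86 − 1202.96 = 315.9
b = Sxy/Sxx = 315.9/195.86 = 1.612887
a = ȳ − b·x̄ = 22.783333 − 1.612887·8.8 = 8.589930

8.590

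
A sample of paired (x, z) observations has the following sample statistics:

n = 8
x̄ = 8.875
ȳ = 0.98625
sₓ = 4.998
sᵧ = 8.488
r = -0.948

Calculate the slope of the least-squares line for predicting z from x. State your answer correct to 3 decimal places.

-1.610

b = r · sᵧ/sₓ = -0.948 · 8.488/4.998 = -1.609969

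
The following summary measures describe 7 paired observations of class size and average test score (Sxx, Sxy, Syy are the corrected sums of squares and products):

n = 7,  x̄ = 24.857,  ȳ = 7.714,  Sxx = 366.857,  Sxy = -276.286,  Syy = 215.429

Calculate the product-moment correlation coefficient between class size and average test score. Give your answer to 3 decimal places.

r = Sxy/√(Sxx·Syy) = -276.286/√(79031.636653) = -276.286/281.125660 = -0.982785

-0.983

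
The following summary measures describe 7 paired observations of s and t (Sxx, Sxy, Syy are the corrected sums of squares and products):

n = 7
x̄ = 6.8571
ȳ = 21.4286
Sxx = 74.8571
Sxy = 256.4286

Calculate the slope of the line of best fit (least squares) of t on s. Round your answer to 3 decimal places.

3.426

b = Sxy/Sxx = 256.4286/74.8571 = 3.425575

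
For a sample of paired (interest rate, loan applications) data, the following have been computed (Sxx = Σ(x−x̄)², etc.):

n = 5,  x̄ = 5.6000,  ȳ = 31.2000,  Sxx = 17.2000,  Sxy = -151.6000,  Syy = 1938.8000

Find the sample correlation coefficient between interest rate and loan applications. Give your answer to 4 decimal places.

r = Sxy/√(Sxx·Syy) = -151.6/√(33347.36) = -151.6/182.612595 = -0.830173

-0.8302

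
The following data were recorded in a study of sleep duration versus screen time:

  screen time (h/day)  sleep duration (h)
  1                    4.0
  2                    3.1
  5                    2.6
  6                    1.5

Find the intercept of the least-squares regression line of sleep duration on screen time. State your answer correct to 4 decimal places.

4.2412

n = 4, Σx = 14, Σy = 11.2, Σxy = 32.2, Σx² = 66
Sxx = Σx² − (Σx)²/n = 66 − 49 = 17
Sxy = Σxy − (Σx)(Σy)/n = 32.2 − 39.2 = -7
b = Sxy/Sxx = -7/17 = -0.411765
a = ȳ − b·x̄ = 2.8 − (-0.411765)·3.5 = 4.241176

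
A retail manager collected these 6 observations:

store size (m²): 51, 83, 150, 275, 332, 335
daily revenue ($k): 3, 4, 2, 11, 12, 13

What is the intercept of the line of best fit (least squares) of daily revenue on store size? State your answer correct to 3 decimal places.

-0.088

n = 6, Σx = 1226, Σy = 45, Σxy = 12149, Σx² = 330064
Sxx = Σx² − (Σx)²/n = 330064 − 250512.666667 = 79551.333333
Sxy = Σxy − (Σx)(Σy)/n = 12149 − 9195 = 2954
b = Sxy/Sxx = 2954/79551.333333 = 0.037133
a = ȳ − b·x̄ = 7.5 − 0.037133·204.333333 = -0.087562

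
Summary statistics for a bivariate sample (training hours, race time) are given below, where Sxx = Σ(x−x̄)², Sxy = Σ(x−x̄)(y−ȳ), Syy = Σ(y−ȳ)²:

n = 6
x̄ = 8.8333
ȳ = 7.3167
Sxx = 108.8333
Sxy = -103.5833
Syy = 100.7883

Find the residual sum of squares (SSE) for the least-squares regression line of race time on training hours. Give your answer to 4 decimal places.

b = Sxy/Sxx = -103.5833/108.8333 = -0.951761
SSE = Syy − b·Sxy = 100.7883 − (-0.951761)·(-103.5833) = 2.201746

2.2017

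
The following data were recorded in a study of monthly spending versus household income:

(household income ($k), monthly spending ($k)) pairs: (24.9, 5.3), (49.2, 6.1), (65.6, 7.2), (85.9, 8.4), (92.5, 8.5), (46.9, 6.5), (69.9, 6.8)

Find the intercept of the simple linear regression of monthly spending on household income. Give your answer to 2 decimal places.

n = 7, Σx = 434.9, Σy = 48.8, Σxy = 3192.39, Σx² = 30364.69
Sxx = Σx² − (Σx)²/n = 30364.69 − 27019.715714 = 3344.974286
Sxy = Σxy − (Σx)(Σy)/n = 3192.39 − 3031.874286 = 160.515714
b = Sxy/Sxx = 160.515714/3344.974286 = 0.047987
a = ȳ − b·x̄ = 6.971429 − 0.047987·62.128571 = 3.990057

3.99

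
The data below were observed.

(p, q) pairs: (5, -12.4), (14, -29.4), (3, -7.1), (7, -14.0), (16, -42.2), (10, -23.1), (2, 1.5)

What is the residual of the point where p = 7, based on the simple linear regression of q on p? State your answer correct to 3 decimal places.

n = 7, Σx = 57, Σy = -126.7, Σxy = -1496.1, Σx² = 639
Sxx = Σx² − (Σx)²/n = 639 − 464.142857 = 174.857143
Sxy = Σxy − (Σx)(Σy)/n = -1496.1 − (-1031.7) = -464.4
b = Sxy/Sxx = -464.4/174.857143 = -2.655882
a = ȳ − b·x̄ = -18.1 − (-2.655882)·8.142857 = 3.526471
ŷ(7) = 3.526471 + (-2.655882)·7 = -15.064706
residual = y − ŷ = -14.0 − (-15.064706) = 1.064706

1.065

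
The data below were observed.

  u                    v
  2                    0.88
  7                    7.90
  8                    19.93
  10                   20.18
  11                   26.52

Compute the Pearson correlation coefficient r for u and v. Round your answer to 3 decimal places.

n = 5, Σx = 38, Σy = 75.41, Σxy = 710.02, Σx² = 338, Σy² = 1570.9321
Sxx = Σx² − (Σx)²/n = 338 − 288.8 = 49.2
Sxy = Σxy − (Σx)(Σy)/n = 710.02 − 573.116 = 136.904
Syy = Σy² − (Σy)²/n = 1570.9321 − 1137.33362 = 433.59848
r = Sxy/√(Sxx·Syy) = 136.904/√(21333.045216) = 136.904/146.058362 = 0.937324

0.937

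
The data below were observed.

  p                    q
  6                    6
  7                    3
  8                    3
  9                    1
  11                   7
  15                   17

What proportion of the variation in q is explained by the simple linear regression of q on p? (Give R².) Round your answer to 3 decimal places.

n = 6, Σx = 56, Σy = 37, Σxy = 422, Σx² = 576, Σy² = 393
Sxx = Σx² − (Σx)²/n = 576 − 522.666667 = 53.333333
Sxy = Σxy − (Σx)(Σy)/n = 422 − 345.333333 = 76.666667
Syy = Σy² − (Σy)²/n = 393 − 228.166667 = 164.833333
R² = Sxy²/(Sxx·Syy) = (76.666667)²/(53.333333·164.833333) = 0.668605

0.669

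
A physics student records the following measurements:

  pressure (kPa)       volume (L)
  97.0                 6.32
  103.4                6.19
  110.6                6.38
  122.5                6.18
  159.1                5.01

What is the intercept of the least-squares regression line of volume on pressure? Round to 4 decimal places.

n = 5, Σx = 592.6, Σy = 30.08, Σxy = 3512.855, Σx² = 72651.98
Sxx = Σx² − (Σx)²/n = 72651.98 − 70234.952 = 2417.028
Sxy = Σxy − (Σx)(Σy)/n = 3512.855 − 3565.0816 = -52.2266
b = Sxy/Sxx = -52.2266/2417.028 = -0.021608
a = ȳ − b·x̄ = 6.016 − (-0.021608)·118.52 = 8.576954

8.5770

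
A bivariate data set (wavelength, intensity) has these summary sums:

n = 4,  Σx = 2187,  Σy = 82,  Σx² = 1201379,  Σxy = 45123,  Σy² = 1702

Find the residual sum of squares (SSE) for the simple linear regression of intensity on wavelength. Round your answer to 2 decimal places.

Sxx = Σx² − (Σx)²/n = 1201379 − 1195742.25 = 5636.75
Sxy = Σxy − (Σx)(Σy)/n = 45123 − 44833.5 = 289.5
Syy = Σy² − (Σy)²/n = 1702 − 1681 = 21
b = Sxy/Sxx = 289.5/5636.75 = 0.051359
SSE = Syy − b·Sxy = 21 − 0.051359·289.5 = 6.131459

6.13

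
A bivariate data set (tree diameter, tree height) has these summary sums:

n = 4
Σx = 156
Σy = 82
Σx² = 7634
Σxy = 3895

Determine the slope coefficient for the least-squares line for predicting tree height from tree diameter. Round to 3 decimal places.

Sxx = Σx² − (Σx)²/n = 7634 − 6084 = 1550
Sxy = Σxy − (Σx)(Σy)/n = 3895 − 3198 = 697
b = Sxy/Sxx = 697/1550 = 0.449677

0.450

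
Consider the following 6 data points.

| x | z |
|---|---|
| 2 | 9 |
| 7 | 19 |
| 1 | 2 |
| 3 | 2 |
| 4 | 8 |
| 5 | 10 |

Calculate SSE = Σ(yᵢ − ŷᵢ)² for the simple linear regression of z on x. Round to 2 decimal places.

n = 6, Σx = 22, Σy = 50, Σxy = 241, Σx² = 104, Σy² = 614
Sxx = Σx² − (Σx)²/n = 104 − 80.666667 = 23.333333
Sxy = Σxy − (Σx)(Σy)/n = 241 − 183.333333 = 57.666667
Syy = Σy² − (Σy)²/n = 614 − 416.666667 = 197.333333
b = Sxy/Sxx = 57.666667/23.333333 = 2.471429
SSE = Syy − b·Sxy = 197.333333 − 2.471429·57.666667 = 54.814286

54.81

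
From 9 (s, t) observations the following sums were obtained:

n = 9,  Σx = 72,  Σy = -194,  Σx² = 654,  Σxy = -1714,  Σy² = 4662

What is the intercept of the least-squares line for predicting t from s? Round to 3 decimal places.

-4.940

Sxx = Σx² − (Σx)²/n = 654 − 576 = 78
Sxy = Σxy − (Σx)(Σy)/n = -1714 − (-1552) = -162
b = Sxy/Sxx = -162/78 = -2.076923
a = ȳ − b·x̄ = -21.555556 − (-2.076923)·8 = -4.940171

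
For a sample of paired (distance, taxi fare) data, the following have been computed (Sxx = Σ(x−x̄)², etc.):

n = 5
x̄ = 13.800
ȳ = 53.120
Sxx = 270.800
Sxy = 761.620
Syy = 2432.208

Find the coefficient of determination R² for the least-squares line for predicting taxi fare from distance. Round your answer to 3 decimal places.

0.881

R² = Sxy²/(Sxx·Syy) = (761.62)²/(270.8·2432.208) = 0.880699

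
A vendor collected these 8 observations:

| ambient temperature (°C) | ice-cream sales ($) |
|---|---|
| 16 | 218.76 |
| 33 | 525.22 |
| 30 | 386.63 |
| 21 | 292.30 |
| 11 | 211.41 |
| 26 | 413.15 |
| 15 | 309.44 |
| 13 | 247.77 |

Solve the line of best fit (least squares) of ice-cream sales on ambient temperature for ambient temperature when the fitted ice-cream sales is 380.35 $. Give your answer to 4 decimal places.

n = 8, Σx = 165, Σy = 2604.68, Σxy = 59499.64, Σx² = 3877
Sxx = Σx² − (Σx)²/n = 3877 − 3403.125 = 473.875
Sxy = Σxy − (Σx)(Σy)/n = 59499.64 − 53721.525 = 5778.115
b = Sxy/Sxx = 5778.115/473.875 = 12.193332
a = ȳ − b·x̄ = 325.585 − 12.193332·20.625 = 74.097536
Set a + b·x = 380.35: x = (380.35 − 74.097536) / 12.193332 = 25.116389

25.1164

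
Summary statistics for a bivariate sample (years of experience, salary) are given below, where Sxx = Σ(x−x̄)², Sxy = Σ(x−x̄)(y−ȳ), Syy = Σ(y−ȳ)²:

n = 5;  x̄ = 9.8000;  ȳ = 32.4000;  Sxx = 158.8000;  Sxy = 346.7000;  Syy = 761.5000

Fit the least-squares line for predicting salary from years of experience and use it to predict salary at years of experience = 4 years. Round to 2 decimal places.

19.74

b = Sxy/Sxx = 346.7/158.8 = 2.183249
a = ȳ − b·x̄ = 32.4 − 2.183249·9.8 = 11.004156
ŷ(4) = a + b·4 = 11.004156 + 2.183249·4 = 19.737154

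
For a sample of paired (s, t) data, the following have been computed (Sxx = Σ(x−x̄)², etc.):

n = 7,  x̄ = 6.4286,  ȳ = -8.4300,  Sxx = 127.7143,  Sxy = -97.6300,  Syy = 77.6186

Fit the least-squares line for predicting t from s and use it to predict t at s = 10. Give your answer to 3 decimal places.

-11.160

b = Sxy/Sxx = -97.63/127.7143 = -0.764441
a = ȳ − b·x̄ = -8.43 − (-0.764441)·6.4286 = -3.515717
ŷ(10) = a + b·10 = -3.515717 + (-0.764441)·10 = -11.160123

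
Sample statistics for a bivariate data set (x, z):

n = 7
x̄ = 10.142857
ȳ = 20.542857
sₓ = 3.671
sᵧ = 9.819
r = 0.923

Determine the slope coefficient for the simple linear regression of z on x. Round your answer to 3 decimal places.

b = r · sᵧ/sₓ = 0.923 · 9.819/3.671 = 2.468792

2.469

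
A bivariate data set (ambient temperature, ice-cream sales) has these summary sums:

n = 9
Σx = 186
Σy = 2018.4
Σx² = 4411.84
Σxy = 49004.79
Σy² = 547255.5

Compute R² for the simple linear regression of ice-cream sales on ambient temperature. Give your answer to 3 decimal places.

Sxx = Σx² − (Σx)²/n = 4411.84 − 3844 = 567.84
Sxy = Σxy − (Σx)(Σy)/n = 49004.79 − 41713.6 = 7291.19
Syy = Σy² − (Σy)²/n = 547255.5 − 452659.84 = 94595.66
R² = Sxy²/(Sxx·Syy) = (7291.19)²/(567.84·94595.66) = 0.989691

0.990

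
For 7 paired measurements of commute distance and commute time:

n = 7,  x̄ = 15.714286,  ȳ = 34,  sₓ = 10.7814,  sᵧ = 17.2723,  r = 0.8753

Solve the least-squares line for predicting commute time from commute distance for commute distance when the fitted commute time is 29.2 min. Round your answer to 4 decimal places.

b = r · sᵧ/sₓ = 0.8753 · 17.2723/10.7814 = 1.402271
a = ȳ − b·x̄ = 34 − 1.402271·15.714286 = 11.964313
Set a + b·x = 29.2: x = (29.2 − 11.964313) / 1.402271 = 12.291267

12.2913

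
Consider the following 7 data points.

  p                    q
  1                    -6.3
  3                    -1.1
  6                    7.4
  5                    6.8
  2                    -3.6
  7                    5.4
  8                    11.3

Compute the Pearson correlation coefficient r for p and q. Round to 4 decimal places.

n = 7, Σx = 32, Σy = 19.9, Σxy = 189.8, Σx² = 188, Σy² = 311.71
Sxx = Σx² − (Σx)²/n = 188 − 146.285714 = 41.714286
Sxy = Σxy − (Σx)(Σy)/n = 189.8 − 90.971429 = 98.828571
Syy = Σy² − (Σy)²/n = 311.71 − 56.572857 = 255.137143
r = Sxy/√(Sxx·Syy) = 98.828571/√(10642.863673) = 98.828571/103.164256 = 0.957973

0.9580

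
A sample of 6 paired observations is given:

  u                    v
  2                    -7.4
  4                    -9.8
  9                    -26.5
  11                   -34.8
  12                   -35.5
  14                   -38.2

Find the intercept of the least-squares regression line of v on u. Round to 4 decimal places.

-0.6874

n = 6, Σx = 52, Σy = -152.2, Σxy = -1636.1, Σx² = 562
Sxx = Σx² − (Σx)²/n = 562 − 450.666667 = 111.333333
Sxy = Σxy − (Σx)(Σy)/n = -1636.1 − (-1319.066667) = -317.033333
b = Sxy/Sxx = -317.033333/111.333333 = -2.847605
a = ȳ − b·x̄ = -25.366667 − (-2.847605)·8.666667 = -0.687425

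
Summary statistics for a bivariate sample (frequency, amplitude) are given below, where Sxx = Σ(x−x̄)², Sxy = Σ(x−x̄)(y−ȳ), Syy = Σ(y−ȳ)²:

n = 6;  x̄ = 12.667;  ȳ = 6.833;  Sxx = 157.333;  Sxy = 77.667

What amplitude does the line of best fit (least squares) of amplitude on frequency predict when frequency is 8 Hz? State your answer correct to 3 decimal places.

b = Sxy/Sxx = 77.667/157.333 = 0.493647
a = ȳ − b·x̄ = 6.833 − 0.493647·12.667 = 0.579971
ŷ(8) = a + b·8 = 0.579971 + 0.493647·8 = 4.529148

4.529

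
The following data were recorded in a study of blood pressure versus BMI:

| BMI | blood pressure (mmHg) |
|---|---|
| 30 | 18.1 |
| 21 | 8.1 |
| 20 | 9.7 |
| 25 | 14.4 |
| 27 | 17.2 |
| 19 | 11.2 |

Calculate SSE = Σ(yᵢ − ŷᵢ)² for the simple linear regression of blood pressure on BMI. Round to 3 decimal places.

13.595

n = 6, Σx = 142, Σy = 78.7, Σxy = 1944.3, Σx² = 3456, Σy² = 1115.95
Sxx = Σx² − (Σx)²/n = 3456 − 3360.666667 = 95.333333
Sxy = Σxy − (Σx)(Σy)/n = 1944.3 − 1862.566667 = 81.733333
Syy = Σy² − (Σy)²/n = 1115.95 − 1032.281667 = 83.668333
b = Sxy/Sxx = 81.733333/95.333333 = 0.857343
SSE = Syy − b·Sxy = 83.668333 − 0.857343·81.733333 = 13.594860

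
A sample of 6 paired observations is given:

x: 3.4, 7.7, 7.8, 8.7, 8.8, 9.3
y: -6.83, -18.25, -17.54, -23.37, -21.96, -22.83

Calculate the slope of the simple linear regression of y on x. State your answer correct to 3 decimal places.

-2.827

n = 6, Σx = 45.7, Σy = -110.78, Σxy = -909.445, Σx² = 371.31
Sxx = Σx² − (Σx)²/n = 371.31 − 348.081667 = 23.228333
Sxy = Σxy − (Σx)(Σy)/n = -909.445 − (-843.774333) = -65.670667
b = Sxy/Sxx = -65.670667/23.228333 = -2.827179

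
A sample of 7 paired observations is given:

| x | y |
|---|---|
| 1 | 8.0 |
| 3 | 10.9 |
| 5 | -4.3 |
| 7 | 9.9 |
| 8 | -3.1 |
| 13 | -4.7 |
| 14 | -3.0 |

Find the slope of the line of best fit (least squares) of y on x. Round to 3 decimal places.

n = 7, Σx = 51, Σy = 13.7, Σxy = -39.4, Σx² = 513
Sxx = Σx² − (Σx)²/n = 513 − 371.571429 = 141.428571
Sxy = Σxy − (Σx)(Σy)/n = -39.4 − 99.814286 = -139.214286
b = Sxy/Sxx = -139.214286/141.428571 = -0.984343

-0.984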